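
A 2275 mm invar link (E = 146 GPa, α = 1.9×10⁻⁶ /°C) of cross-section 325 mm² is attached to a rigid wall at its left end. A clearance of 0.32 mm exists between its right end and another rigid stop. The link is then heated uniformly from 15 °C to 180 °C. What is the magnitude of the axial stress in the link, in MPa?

If the wall were absent the link would grow by αΔT L = 1.9×10⁻⁶ × 165 × 2275 = 0.7132 mm.
The gap closes (δ_free > 0.32 mm) and the wall then resists a further 0.7132 − 0.32 = 0.3932 mm of expansion.
So σ = E(δ_free − g)/L = 146×10³ × 0.3932/2275 = 25.23 MPa.

σ ≈ 25.2 MPa (compressive)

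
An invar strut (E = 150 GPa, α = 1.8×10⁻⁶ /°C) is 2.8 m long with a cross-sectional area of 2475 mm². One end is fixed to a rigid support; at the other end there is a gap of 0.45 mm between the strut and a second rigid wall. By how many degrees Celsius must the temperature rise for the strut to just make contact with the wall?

ΔT ≈ 89.3 °C

The gap closes when αΔT L = 0.45 mm, since the strut is still unstressed at that instant.
ΔT = 0.45 / (1.8×10⁻⁶ × 2800) = 89.29 °C.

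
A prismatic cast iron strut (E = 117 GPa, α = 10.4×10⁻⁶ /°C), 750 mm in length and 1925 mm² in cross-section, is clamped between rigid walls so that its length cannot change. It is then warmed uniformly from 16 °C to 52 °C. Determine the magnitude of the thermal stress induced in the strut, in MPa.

σ ≈ 43.8 MPa (compressive)

Because both ends are immovable the net strain is zero, and the suppressed thermal strain is αΔT = 10.4×10⁻⁶ × 36 = 374.4×10⁻⁶.
Hence σ = E·αΔT = 117×10³ × 374.4×10⁻⁶ = 43.8 MPa, compressive.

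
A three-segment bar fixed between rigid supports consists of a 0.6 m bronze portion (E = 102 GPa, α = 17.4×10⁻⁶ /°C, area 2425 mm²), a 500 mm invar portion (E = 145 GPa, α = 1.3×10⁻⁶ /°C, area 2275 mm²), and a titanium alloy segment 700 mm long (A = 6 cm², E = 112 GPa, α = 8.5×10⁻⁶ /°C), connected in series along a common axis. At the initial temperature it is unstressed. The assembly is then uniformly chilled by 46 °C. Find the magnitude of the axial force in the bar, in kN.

With the walls removed the bar would change length by δ_free = Σ αᵢΔT Lᵢ = 17.4×10⁻⁶×46×600 + 1.3×10⁻⁶×46×500 + 8.5×10⁻⁶×46×700 = 0.7838 mm.
The rigid supports impose zero overall length change; the single axial force P common to all segments must satisfy P Σ Lᵢ/(AᵢEᵢ) = δ_free.
Σ Lᵢ/(AᵢEᵢ) = 600/(2425×102×10³) + 500/(2275×145×10³) + 700/(600×112×10³) = 1.436×10⁻⁵ mm/N.
So P = 0.7838 / 1.436×10⁻⁵ = 54.59 kN, tensile.

P ≈ 54.6 kN (tensile)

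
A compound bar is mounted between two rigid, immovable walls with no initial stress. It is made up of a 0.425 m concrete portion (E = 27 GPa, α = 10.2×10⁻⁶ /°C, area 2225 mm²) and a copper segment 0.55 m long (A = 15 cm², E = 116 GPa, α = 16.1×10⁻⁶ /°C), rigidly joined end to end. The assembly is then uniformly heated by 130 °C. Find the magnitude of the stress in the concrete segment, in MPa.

σ ≈ 75.3 MPa (compressive)

If the supports were absent, the total length change would be Σ αᵢΔT Lᵢ = 10.2×10⁻⁶×130×425 + 16.1×10⁻⁶×130×550 = 1.715 mm.
The rigid supports impose zero overall length change; the single axial force P common to all segments must satisfy P Σ Lᵢ/(AᵢEᵢ) = δ_free.
Σ Lᵢ/(AᵢEᵢ) = 425/(2225×27×10³) + 550/(1500×116×10³) = 1.024×10⁻⁵ mm/N.
Hence P = δ_free / Σ(L/AE) = 1.715/1.024×10⁻⁵ = 167.5 kN (compressive).
σ_{concrete} = P / A = 167500 / 2225 = 75.29 MPa.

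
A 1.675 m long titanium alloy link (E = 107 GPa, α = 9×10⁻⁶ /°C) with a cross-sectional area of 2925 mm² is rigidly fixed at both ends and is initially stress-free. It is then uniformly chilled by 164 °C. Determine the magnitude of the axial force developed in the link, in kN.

Full restraint means ε = 0, so the stress is σ = EαΔT = 107×10³ × 9×10⁻⁶ × 164 = 157.9 MPa.
P = AEαΔT = 2925 × 107×10³ × 9×10⁻⁶ × 164 = 462 kN (tensile).

P ≈ 462 kN (tensile)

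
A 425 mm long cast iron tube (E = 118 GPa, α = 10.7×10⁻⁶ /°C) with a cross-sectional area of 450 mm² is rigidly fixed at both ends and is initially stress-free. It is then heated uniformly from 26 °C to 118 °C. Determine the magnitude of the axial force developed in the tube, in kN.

P ≈ 52.3 kN (compressive)

The ends cannot move, so σ = EαΔT = 118×10³ × 10.7×10⁻⁶ × 92 = 116.2 MPa.
P = AEαΔT = 450 × 118×10³ × 10.7×10⁻⁶ × 92 = 52.27 kN (compressive).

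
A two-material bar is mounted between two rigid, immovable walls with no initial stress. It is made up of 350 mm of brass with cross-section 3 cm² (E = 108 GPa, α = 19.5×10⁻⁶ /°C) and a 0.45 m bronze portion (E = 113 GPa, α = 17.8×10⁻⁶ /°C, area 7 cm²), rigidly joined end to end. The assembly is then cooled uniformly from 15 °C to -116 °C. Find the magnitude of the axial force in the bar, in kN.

P ≈ 118 kN (tensile)

Free thermal contraction of the whole bar: Σ αᵢΔT Lᵢ = 19.5×10⁻⁶×131×350 + 17.8×10⁻⁶×131×450 = 1.943 mm.
The walls prevent any net length change, so an axial force P (same in every segment) develops. Compatibility: P · Σ Lᵢ/(AᵢEᵢ) = δ_free.
The series flexibility is Σ Lᵢ/(AᵢEᵢ) = 350/(300×108×10³) + 450/(700×113×10³) = 1.649×10⁻⁵ mm/N.
P = 1.943 / 1.649×10⁻⁵ = 117800 N = 117.8 kN, tensile.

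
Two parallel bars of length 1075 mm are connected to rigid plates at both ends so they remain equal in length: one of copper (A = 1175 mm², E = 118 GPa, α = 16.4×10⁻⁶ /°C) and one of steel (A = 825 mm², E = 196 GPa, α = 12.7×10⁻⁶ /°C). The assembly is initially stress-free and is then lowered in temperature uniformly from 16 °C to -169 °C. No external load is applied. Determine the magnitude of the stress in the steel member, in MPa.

σ ≈ 61.9 MPa (compressive)

Equilibrium of a rigid end plate with no external load gives equal and opposite internal forces ±P in the two members. Since α_{copper} > α_{steel}, cooling drives the copper into tension and the steel into compression.
Setting the final lengths equal and cancelling L: (α₁ − α₂)ΔT = P/(A₁E₁) + P/(A₂E₂).
|α₁ − α₂|·ΔT = 3.7×10⁻⁶ × 185 = 0.0006845.
1/(A₁E₁) + 1/(A₂E₂) = 1/(1175×118×10³) + 1/(825×196×10³) = 1.34×10⁻⁸ N⁻¹.
So P = 0.0006845 / 1.34×10⁻⁸ = 51.09 kN.
σ_{steel} = P/A₂ = 51090/825 = 61.93 MPa, compressive.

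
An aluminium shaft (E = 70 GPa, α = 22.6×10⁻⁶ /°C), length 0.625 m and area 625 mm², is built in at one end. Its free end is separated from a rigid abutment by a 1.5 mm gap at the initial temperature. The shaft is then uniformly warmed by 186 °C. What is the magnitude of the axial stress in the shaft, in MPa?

σ ≈ 126 MPa (compressive)

If the wall were absent the shaft would grow by αΔT L = 22.6×10⁻⁶ × 186 × 625 = 2.627 mm.
The gap closes (δ_free > 1.5 mm) and the wall then resists a further 2.627 − 1.5 = 1.127 mm of expansion.
Compatibility: PL/(AE) = 1.127 mm, so σ = P/A = E × (1.127/625) = 126.3 MPa.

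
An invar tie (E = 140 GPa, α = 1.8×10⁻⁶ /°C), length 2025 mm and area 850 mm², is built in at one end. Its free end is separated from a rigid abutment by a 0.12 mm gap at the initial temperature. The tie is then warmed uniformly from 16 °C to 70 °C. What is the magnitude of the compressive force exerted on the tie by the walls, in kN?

If the wall were absent the tie would grow by αΔT L = 1.8×10⁻⁶ × 54 × 2025 = 0.1968 mm.
This exceeds the 0.12 mm gap, so the wall pushes back. The portion of expansion that must be recovered elastically is δ_free − gap = 0.1968 − 0.12 = 0.07683 mm.
So σ = E(δ_free − g)/L = 140×10³ × 0.07683/2025 = 5.312 MPa.
Force on the wall = σA = 5.312 × 850 mm² = 4.515 kN.

P ≈ 4.51 kN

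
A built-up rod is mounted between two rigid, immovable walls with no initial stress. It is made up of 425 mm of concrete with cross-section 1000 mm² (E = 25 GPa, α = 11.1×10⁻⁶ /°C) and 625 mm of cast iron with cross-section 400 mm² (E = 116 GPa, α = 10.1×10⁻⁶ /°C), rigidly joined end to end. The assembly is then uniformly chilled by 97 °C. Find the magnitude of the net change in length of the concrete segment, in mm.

|ΔL| ≈ 0.139 mm

Free thermal contraction of the whole bar: Σ αᵢΔT Lᵢ = 11.1×10⁻⁶×97×425 + 10.1×10⁻⁶×97×625 = 1.07 mm.
The rigid supports impose zero overall length change; the single axial force P common to all segments must satisfy P Σ Lᵢ/(AᵢEᵢ) = δ_free.
The series flexibility is Σ Lᵢ/(AᵢEᵢ) = 425/(1000×25×10³) + 625/(400×116×10³) = 3.047×10⁻⁵ mm/N.
P = 1.07 / 3.047×10⁻⁵ = 35110 N = 35.11 kN, tensile.
For the concrete segment, free thermal change = 11.1×10⁻⁶×97×425 = 0.4576 mm and elastic change from P = 35110×425/(1000×25×10³) = 0.5969 mm; these oppose, so the net change is 0.139 mm (segment lengthens).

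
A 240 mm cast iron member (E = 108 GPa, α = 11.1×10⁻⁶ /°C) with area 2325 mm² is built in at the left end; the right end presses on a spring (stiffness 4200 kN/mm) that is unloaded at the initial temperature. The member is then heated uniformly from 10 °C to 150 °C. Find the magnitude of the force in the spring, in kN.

P ≈ 312 kN

The unrestrained thermal change is αΔT L = 11.1×10⁻⁶ × 140 × 240 = 0.373 mm.
With a force P in the spring, the elastic change of the member is PL/(AE) and that of the spring is P/k; compatibility requires their sum to equal δ_free.
So P = δ_free / [L/(AE) + 1/k] = 0.373 / [ 240/(2325×108×10³) + 1/(4200×10³) ].
P = 0.373 / 1.194×10⁻⁶ = 312400 N.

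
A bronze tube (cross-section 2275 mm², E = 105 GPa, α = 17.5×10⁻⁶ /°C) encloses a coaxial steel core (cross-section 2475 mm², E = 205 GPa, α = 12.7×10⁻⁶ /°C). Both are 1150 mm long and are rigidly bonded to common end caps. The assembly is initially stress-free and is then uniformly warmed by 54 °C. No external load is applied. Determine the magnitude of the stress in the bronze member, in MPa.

σ ≈ 18.5 MPa (compressive)

The bronze has the larger α, so on heating it would change length more than the steel if both were free. The rigid plates force a common final length, so the bronze is put into compression and the steel into tension, with equal and opposite forces P (no external load).
Equating the net (thermal + elastic) strains gives |α₁ − α₂|·ΔT = P·[1/(A₁E₁) + 1/(A₂E₂)].
|α₁ − α₂|·ΔT = 4.8×10⁻⁶ × 54 = 0.0002592.
1/(A₁E₁) + 1/(A₂E₂) = 1/(2275×105×10³) + 1/(2475×205×10³) = 6.157×10⁻⁹ N⁻¹.
P = 0.0002592 / 6.157×10⁻⁹ = 42100 N = 42.1 kN.
σ_{bronze} = P/A₁ = 42100/2275 = 18.5 MPa, compressive.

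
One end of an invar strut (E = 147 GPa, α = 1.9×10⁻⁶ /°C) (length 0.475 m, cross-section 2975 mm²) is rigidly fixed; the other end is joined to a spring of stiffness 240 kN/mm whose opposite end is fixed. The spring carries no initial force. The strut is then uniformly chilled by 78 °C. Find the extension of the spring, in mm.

Free thermal contraction: δ_free = αΔT L = 1.9×10⁻⁶ × 78 × 475 = 0.07039 mm.
Let P be the tensile force in the spring. The strut extends elastically by PL/(AE) and the spring stretches by P/k; together these equal δ_free.
P [ L/(AE) + 1/k ] = δ_free → P [ 475/(2975×147×10³) + 1/(240×10³) ] = 0.07039.
P = 0.07039 / 5.253×10⁻⁶ = 13400 N.
Spring extension = P/k = 13400/(240×10³) = 0.05584 mm.

δ ≈ 0.0558 mm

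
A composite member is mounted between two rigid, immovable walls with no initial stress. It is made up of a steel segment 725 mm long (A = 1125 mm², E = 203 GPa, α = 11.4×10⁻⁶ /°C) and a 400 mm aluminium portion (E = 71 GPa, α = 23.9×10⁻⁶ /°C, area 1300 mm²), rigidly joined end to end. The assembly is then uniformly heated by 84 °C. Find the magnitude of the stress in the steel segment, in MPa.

With the walls removed the bar would change length by δ_free = Σ αᵢΔT Lᵢ = 11.4×10⁻⁶×84×725 + 23.9×10⁻⁶×84×400 = 1.497 mm.
Since the ends are fixed, an axial force P builds up, equal in every segment, with P · Σ Lᵢ/(AᵢEᵢ) = δ_free.
Σ Lᵢ/(AᵢEᵢ) = 725/(1125×203×10³) + 400/(1300×71×10³) = 7.508×10⁻⁶ mm/N.
Hence P = δ_free / Σ(L/AE) = 1.497/7.508×10⁻⁶ = 199.4 kN (compressive).
σ_{steel} = P / A = 199400 / 1125 = 177.3 MPa.

σ ≈ 177 MPa (compressive)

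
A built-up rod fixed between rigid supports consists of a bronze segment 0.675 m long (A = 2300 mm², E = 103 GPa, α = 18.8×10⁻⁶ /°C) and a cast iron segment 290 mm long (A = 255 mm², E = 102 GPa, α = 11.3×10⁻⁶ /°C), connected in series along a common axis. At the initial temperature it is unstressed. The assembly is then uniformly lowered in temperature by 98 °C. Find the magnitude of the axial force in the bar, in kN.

If the supports were absent, the total length change would be Σ αᵢΔT Lᵢ = 18.8×10⁻⁶×98×675 + 11.3×10⁻⁶×98×290 = 1.565 mm.
The walls prevent any net length change, so an axial force P (same in every segment) develops. Compatibility: P · Σ Lᵢ/(AᵢEᵢ) = δ_free.
The series flexibility is Σ Lᵢ/(AᵢEᵢ) = 675/(2300×103×10³) + 290/(255×102×10³) = 1.4×10⁻⁵ mm/N.
P = 1.565 / 1.4×10⁻⁵ = 111800 N = 111.8 kN, tensile.

P ≈ 112 kN (tensile)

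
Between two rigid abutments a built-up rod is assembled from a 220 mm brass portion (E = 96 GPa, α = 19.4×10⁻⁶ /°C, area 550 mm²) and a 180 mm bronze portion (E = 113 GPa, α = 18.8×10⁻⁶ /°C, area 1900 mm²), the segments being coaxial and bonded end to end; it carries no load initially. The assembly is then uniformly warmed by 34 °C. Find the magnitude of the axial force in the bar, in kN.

P ≈ 52 kN (compressive)

If the supports were absent, the total length change would be Σ αᵢΔT Lᵢ = 19.4×10⁻⁶×34×220 + 18.8×10⁻⁶×34×180 = 0.2602 mm.
The walls prevent any net length change, so an axial force P (same in every segment) develops. Compatibility: P · Σ Lᵢ/(AᵢEᵢ) = δ_free.
The series flexibility is Σ Lᵢ/(AᵢEᵢ) = 220/(550×96×10³) + 180/(1900×113×10³) = 5.005×10⁻⁶ mm/N.
So P = 0.2602 / 5.005×10⁻⁶ = 51.98 kN, compressive.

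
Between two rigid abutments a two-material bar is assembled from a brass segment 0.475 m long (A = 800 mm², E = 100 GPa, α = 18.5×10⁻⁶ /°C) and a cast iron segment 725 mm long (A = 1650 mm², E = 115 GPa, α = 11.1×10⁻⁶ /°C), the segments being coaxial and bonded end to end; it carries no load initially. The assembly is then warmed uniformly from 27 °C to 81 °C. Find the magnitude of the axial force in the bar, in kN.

If the supports were absent, the total length change would be Σ αᵢΔT Lᵢ = 18.5×10⁻⁶×54×475 + 11.1×10⁻⁶×54×725 = 0.9091 mm.
The walls prevent any net length change, so an axial force P (same in every segment) develops. Compatibility: P · Σ Lᵢ/(AᵢEᵢ) = δ_free.
The series flexibility is Σ Lᵢ/(AᵢEᵢ) = 475/(800×100×10³) + 725/(1650×115×10³) = 9.758×10⁻⁶ mm/N.
So P = 0.9091 / 9.758×10⁻⁶ = 93.16 kN, compressive.

P ≈ 93.2 kN (compressive)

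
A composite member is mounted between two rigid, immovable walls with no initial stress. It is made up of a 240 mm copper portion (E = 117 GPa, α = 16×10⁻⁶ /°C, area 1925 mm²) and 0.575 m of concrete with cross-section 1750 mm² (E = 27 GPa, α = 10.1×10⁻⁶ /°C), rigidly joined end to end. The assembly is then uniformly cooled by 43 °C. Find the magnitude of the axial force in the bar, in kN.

P ≈ 31.3 kN (tensile)

If the supports were absent, the total length change would be Σ αᵢΔT Lᵢ = 16×10⁻⁶×43×240 + 10.1×10⁻⁶×43×575 = 0.4148 mm.
Since the ends are fixed, an axial force P builds up, equal in every segment, with P · Σ Lᵢ/(AᵢEᵢ) = δ_free.
The series flexibility is Σ Lᵢ/(AᵢEᵢ) = 240/(1925×117×10³) + 575/(1750×27×10³) = 1.323×10⁻⁵ mm/N.
P = 0.4148 / 1.323×10⁻⁵ = 31340 N = 31.34 kN, tensile.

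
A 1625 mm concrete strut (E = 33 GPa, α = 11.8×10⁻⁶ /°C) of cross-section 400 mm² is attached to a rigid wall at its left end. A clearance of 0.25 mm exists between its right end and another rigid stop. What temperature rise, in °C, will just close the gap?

The gap closes when αΔT L = 0.25 mm, since the strut is still unstressed at that instant.
ΔT = 0.25 / (11.8×10⁻⁶ × 1625) = 13.04 °C.

ΔT ≈ 13 °C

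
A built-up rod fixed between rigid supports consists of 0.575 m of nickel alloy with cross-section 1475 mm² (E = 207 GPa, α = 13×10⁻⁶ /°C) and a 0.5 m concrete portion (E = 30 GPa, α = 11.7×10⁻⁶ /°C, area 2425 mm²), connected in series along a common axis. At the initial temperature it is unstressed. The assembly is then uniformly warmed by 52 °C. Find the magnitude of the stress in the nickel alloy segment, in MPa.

Free thermal expansion of the whole bar: Σ αᵢΔT Lᵢ = 13×10⁻⁶×52×575 + 11.7×10⁻⁶×52×500 = 0.6929 mm.
Since the ends are fixed, an axial force P builds up, equal in every segment, with P · Σ Lᵢ/(AᵢEᵢ) = δ_free.
The series flexibility is Σ Lᵢ/(AᵢEᵢ) = 575/(1475×207×10³) + 500/(2425×30×10³) = 8.756×10⁻⁶ mm/N.
So P = 0.6929 / 8.756×10⁻⁶ = 79.13 kN, compressive.
σ_{nickel alloy} = P / A = 79130 / 1475 = 53.65 MPa.

σ ≈ 53.6 MPa (compressive)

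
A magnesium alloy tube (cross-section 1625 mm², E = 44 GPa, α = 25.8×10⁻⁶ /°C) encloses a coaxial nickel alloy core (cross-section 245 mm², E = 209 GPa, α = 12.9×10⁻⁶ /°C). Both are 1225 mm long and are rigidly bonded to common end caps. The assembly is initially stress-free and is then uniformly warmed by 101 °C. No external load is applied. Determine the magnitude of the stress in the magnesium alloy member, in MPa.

Both members must finish at the same length. With the larger α, the magnesium alloy tends to over-expand; the plates restrain it, putting the magnesium alloy in compression and the nickel alloy in tension. With no external load the two internal forces are equal and opposite, magnitude P.
Compatibility of the two members (thermal + elastic change equal): (α₁ − α₂)ΔT = P·[1/(A₁E₁) + 1/(A₂E₂)].
|α₁ − α₂|·ΔT = 12.9×10⁻⁶ × 101 = 0.001303.
1/(A₁E₁) + 1/(A₂E₂) = 1/(1625×44×10³) + 1/(245×209×10³) = 3.352×10⁻⁸ N⁻¹.
So P = 0.001303 / 3.352×10⁻⁸ = 38.87 kN.
σ_{magnesium alloy} = P/A₁ = 38870/1625 = 23.92 MPa, compressive.

σ ≈ 23.9 MPa (compressive)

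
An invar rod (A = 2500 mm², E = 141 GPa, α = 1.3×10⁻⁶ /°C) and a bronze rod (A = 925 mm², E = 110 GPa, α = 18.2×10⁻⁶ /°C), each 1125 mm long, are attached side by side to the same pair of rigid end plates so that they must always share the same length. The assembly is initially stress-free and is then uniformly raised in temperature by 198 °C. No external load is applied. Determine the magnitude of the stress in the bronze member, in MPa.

σ ≈ 286 MPa (compressive)

Equilibrium of a rigid end plate with no external load gives equal and opposite internal forces ±P in the two members. Since α_{bronze} > α_{invar}, heating drives the bronze into compression and the invar into tension.
Compatibility of the two members (thermal + elastic change equal): (α₁ − α₂)ΔT = P·[1/(A₁E₁) + 1/(A₂E₂)].
|α₁ − α₂|·ΔT = 16.9×10⁻⁶ × 198 = 0.003346.
1/(A₁E₁) + 1/(A₂E₂) = 1/(2500×141×10³) + 1/(925×110×10³) = 1.266×10⁻⁸ N⁻¹.
P = 0.003346 / 1.266×10⁻⁸ = 264200 N = 264.2 kN.
σ_{bronze} = P/A₂ = 264200/925 = 285.6 MPa, compressive.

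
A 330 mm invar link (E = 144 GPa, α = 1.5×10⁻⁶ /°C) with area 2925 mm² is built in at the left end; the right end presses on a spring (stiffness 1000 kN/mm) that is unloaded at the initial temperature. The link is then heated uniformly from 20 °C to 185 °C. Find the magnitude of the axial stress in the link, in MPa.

σ ≈ 15.7 MPa (compressive)

Free thermal expansion: δ_free = αΔT L = 1.5×10⁻⁶ × 165 × 330 = 0.08167 mm.
With a force P in the spring, the elastic change of the link is PL/(AE) and that of the spring is P/k; compatibility requires their sum to equal δ_free.
So P = δ_free / [L/(AE) + 1/k] = 0.08167 / [ 330/(2925×144×10³) + 1/(1000×10³) ].
P = 0.08167 / 1.783×10⁻⁶ = 45800 N.
σ = P/A = 45800/2925 = 15.66 MPa.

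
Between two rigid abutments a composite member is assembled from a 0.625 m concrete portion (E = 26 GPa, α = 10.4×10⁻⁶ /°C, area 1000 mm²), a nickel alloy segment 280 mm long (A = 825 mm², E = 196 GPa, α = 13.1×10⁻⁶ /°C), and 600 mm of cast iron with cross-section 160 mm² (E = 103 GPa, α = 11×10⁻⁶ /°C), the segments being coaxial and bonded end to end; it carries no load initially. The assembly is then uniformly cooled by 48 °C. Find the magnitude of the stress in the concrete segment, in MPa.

With the walls removed the bar would change length by δ_free = Σ αᵢΔT Lᵢ = 10.4×10⁻⁶×48×625 + 13.1×10⁻⁶×48×280 + 11×10⁻⁶×48×600 = 0.8049 mm.
Since the ends are fixed, an axial force P builds up, equal in every segment, with P · Σ Lᵢ/(AᵢEᵢ) = δ_free.
Σ Lᵢ/(AᵢEᵢ) = 625/(1000×26×10³) + 280/(825×196×10³) + 600/(160×103×10³) = 6.218×10⁻⁵ mm/N.
P = 0.8049 / 6.218×10⁻⁵ = 12940 N = 12.94 kN, tensile.
σ_{concrete} = P / A = 12940 / 1000 = 12.94 MPa.

σ ≈ 12.9 MPa (tensile)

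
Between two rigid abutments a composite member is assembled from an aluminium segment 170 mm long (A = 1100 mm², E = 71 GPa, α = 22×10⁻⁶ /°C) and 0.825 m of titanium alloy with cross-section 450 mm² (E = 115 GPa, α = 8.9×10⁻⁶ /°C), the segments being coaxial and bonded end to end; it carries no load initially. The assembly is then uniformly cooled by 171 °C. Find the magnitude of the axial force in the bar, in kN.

Free thermal contraction of the whole bar: Σ αᵢΔT Lᵢ = 22×10⁻⁶×171×170 + 8.9×10⁻⁶×171×825 = 1.895 mm.
The rigid supports impose zero overall length change; the single axial force P common to all segments must satisfy P Σ Lᵢ/(AᵢEᵢ) = δ_free.
The series flexibility is Σ Lᵢ/(AᵢEᵢ) = 170/(1100×71×10³) + 825/(450×115×10³) = 1.812×10⁻⁵ mm/N.
P = 1.895 / 1.812×10⁻⁵ = 104600 N = 104.6 kN, tensile.

P ≈ 105 kN (tensile)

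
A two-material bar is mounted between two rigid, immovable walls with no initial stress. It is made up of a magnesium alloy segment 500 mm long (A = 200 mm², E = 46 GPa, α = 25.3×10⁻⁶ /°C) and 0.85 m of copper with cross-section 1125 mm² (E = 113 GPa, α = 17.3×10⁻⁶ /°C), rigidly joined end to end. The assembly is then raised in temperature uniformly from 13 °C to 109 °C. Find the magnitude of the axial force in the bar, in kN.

With the walls removed the bar would change length by δ_free = Σ αᵢΔT Lᵢ = 25.3×10⁻⁶×96×500 + 17.3×10⁻⁶×96×850 = 2.626 mm.
The walls prevent any net length change, so an axial force P (same in every segment) develops. Compatibility: P · Σ Lᵢ/(AᵢEᵢ) = δ_free.
The series flexibility is Σ Lᵢ/(AᵢEᵢ) = 500/(200×46×10³) + 850/(1125×113×10³) = 6.103×10⁻⁵ mm/N.
P = 2.626 / 6.103×10⁻⁵ = 43030 N = 43.03 kN, compressive.

P ≈ 43 kN (compressive)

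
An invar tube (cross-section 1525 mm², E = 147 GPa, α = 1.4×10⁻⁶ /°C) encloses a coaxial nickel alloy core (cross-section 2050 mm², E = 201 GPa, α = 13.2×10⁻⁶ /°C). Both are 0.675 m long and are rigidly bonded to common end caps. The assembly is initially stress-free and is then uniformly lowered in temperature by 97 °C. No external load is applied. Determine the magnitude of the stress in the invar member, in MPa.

σ ≈ 109 MPa (compressive)

Equilibrium of a rigid end plate with no external load gives equal and opposite internal forces ±P in the two members. Since α_{nickel alloy} > α_{invar}, cooling drives the nickel alloy into tension and the invar into compression.
Setting the final lengths equal and cancelling L: (α₁ − α₂)ΔT = P/(A₁E₁) + P/(A₂E₂).
|α₁ − α₂|·ΔT = 11.8×10⁻⁶ × 97 = 0.001145.
1/(A₁E₁) + 1/(A₂E₂) = 1/(1525×147×10³) + 1/(2050×201×10³) = 6.888×10⁻⁹ N⁻¹.
P = 0.001145 / 6.888×10⁻⁹ = 166200 N = 166.2 kN.
σ_{invar} = P/A₁ = 166200/1525 = 109 MPa, compressive.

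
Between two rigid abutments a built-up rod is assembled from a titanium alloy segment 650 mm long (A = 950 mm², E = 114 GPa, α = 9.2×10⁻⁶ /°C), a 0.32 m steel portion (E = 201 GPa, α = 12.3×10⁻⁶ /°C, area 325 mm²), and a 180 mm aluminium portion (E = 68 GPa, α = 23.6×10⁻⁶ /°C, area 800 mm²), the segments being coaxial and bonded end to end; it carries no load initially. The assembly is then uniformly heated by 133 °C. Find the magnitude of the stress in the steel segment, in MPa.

σ ≈ 408 MPa (compressive)

If the supports were absent, the total length change would be Σ αᵢΔT Lᵢ = 9.2×10⁻⁶×133×650 + 12.3×10⁻⁶×133×320 + 23.6×10⁻⁶×133×180 = 1.884 mm.
Since the ends are fixed, an axial force P builds up, equal in every segment, with P · Σ Lᵢ/(AᵢEᵢ) = δ_free.
Σ Lᵢ/(AᵢEᵢ) = 650/(950×114×10³) + 320/(325×201×10³) + 180/(800×68×10³) = 1.421×10⁻⁵ mm/N.
Hence P = δ_free / Σ(L/AE) = 1.884/1.421×10⁻⁵ = 132.6 kN (compressive).
σ_{steel} = P / A = 132600 / 325 = 407.9 MPa.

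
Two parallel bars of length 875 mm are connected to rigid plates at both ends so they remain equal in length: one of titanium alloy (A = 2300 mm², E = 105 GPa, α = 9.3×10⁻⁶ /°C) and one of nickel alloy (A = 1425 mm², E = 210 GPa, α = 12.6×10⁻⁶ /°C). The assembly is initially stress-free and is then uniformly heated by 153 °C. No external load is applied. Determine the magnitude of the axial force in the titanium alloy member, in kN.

The nickel alloy has the larger α, so on heating it would change length more than the titanium alloy if both were free. The rigid plates force a common final length, so the nickel alloy is put into compression and the titanium alloy into tension, with equal and opposite forces P (no external load).
Compatibility of the two members (thermal + elastic change equal): (α₁ − α₂)ΔT = P·[1/(A₁E₁) + 1/(A₂E₂)].
|α₁ − α₂|·ΔT = 3.3×10⁻⁶ × 153 = 0.0005049.
1/(A₁E₁) + 1/(A₂E₂) = 1/(2300×105×10³) + 1/(1425×210×10³) = 7.482×10⁻⁹ N⁻¹.
P = 0.0005049 / 7.482×10⁻⁹ = 67480 N = 67.48 kN.

P ≈ 67.5 kN (tensile in the titanium alloy)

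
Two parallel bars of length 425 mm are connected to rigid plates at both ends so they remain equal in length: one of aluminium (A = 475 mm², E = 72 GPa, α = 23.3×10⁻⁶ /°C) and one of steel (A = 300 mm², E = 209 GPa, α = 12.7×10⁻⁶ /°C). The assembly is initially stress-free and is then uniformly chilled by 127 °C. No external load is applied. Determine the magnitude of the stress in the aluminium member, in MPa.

Equilibrium of a rigid end plate with no external load gives equal and opposite internal forces ±P in the two members. Since α_{aluminium} > α_{steel}, cooling drives the aluminium into tension and the steel into compression.
Equating the net (thermal + elastic) strains gives |α₁ − α₂|·ΔT = P·[1/(A₁E₁) + 1/(A₂E₂)].
|α₁ − α₂|·ΔT = 10.6×10⁻⁶ × 127 = 0.001346.
1/(A₁E₁) + 1/(A₂E₂) = 1/(475×72×10³) + 1/(300×209×10³) = 4.519×10⁻⁸ N⁻¹.
So P = 0.001346 / 4.519×10⁻⁸ = 29.79 kN.
σ_{aluminium} = P/A₁ = 29790/475 = 62.72 MPa, tensile.

σ ≈ 62.7 MPa (tensile)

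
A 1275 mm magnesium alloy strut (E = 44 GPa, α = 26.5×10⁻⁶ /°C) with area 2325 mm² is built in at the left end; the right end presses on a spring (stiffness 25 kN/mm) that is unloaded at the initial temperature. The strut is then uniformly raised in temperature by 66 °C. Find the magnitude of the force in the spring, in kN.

Free thermal expansion: δ_free = αΔT L = 26.5×10⁻⁶ × 66 × 1275 = 2.23 mm.
With a force P in the spring, the elastic change of the strut is PL/(AE) and that of the spring is P/k; compatibility requires their sum to equal δ_free.
P [ L/(AE) + 1/k ] = δ_free → P [ 1275/(2325×44×10³) + 1/(25×10³) ] = 2.23.
P = 2.23 / 5.246×10⁻⁵ = 42510 N.

P ≈ 42.5 kN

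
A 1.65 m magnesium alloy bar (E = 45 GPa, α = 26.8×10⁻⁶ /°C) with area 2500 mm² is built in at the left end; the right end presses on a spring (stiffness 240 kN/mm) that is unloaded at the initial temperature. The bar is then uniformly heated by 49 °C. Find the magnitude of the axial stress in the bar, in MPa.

σ ≈ 46 MPa (compressive)

The unrestrained thermal change is αΔT L = 26.8×10⁻⁶ × 49 × 1650 = 2.167 mm.
Let P be the compressive force at the spring. The bar shortens elastically by PL/(AE) and the spring compresses by P/k; together these equal δ_free.
So P = δ_free / [L/(AE) + 1/k] = 2.167 / [ 1650/(2500×45×10³) + 1/(240×10³) ].
P = 2.167 / 1.883×10⁻⁵ = 115100 N.
σ = P/A = 115100/2500 = 46.02 MPa.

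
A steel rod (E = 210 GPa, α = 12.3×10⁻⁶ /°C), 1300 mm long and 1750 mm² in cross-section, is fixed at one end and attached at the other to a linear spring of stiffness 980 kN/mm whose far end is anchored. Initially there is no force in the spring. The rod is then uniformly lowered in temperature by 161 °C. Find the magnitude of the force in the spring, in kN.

The unrestrained thermal change is αΔT L = 12.3×10⁻⁶ × 161 × 1300 = 2.574 mm.
Let P be the tensile force in the spring. The rod extends elastically by PL/(AE) and the spring stretches by P/k; together these equal δ_free.
P [ L/(AE) + 1/k ] = δ_free → P [ 1300/(1750×210×10³) + 1/(980×10³) ] = 2.574.
P = 2.574 / 4.558×10⁻⁶ = 564800 N.

P ≈ 565 kN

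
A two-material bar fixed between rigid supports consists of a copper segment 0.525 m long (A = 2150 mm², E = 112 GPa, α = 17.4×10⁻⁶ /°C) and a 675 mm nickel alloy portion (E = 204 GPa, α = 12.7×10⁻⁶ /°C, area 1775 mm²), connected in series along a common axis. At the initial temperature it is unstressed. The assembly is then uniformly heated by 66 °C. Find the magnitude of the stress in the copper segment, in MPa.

σ ≈ 134 MPa (compressive)

With the walls removed the bar would change length by δ_free = Σ αᵢΔT Lᵢ = 17.4×10⁻⁶×66×525 + 12.7×10⁻⁶×66×675 = 1.169 mm.
The walls prevent any net length change, so an axial force P (same in every segment) develops. Compatibility: P · Σ Lᵢ/(AᵢEᵢ) = δ_free.
Σ Lᵢ/(AᵢEᵢ) = 525/(2150×112×10³) + 675/(1775×204×10³) = 4.044×10⁻⁶ mm/N.
So P = 1.169 / 4.044×10⁻⁶ = 289 kN, compressive.
σ_{copper} = P / A = 289000 / 2150 = 134.4 MPa.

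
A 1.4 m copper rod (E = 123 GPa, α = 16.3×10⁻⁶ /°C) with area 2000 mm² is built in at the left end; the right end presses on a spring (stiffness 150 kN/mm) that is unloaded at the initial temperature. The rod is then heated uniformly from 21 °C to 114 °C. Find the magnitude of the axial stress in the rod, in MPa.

σ ≈ 85.9 MPa (compressive)

If the spring were absent the rod would lengthen by αΔT L = 16.3×10⁻⁶ × 93 × 1400 = 2.122 mm.
With a force P in the spring, the elastic change of the rod is PL/(AE) and that of the spring is P/k; compatibility requires their sum to equal δ_free.
P [ L/(AE) + 1/k ] = δ_free → P [ 1400/(2000×123×10³) + 1/(150×10³) ] = 2.122.
P = 2.122 / 1.236×10⁻⁵ = 171700 N.
σ = P/A = 171700/2000 = 85.87 MPa.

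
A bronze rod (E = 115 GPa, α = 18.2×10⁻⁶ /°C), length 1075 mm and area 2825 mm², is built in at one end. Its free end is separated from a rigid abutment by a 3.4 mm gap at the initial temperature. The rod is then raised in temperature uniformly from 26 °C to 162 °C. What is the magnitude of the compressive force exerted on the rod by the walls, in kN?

P ≈ 0 kN

Unrestrained expansion: δ_free = αΔT L = 18.2×10⁻⁶ × 136 × 1075 = 2.661 mm.
This is smaller than the 3.4 mm clearance, so the rod expands freely without reaching the stop — the stress is zero.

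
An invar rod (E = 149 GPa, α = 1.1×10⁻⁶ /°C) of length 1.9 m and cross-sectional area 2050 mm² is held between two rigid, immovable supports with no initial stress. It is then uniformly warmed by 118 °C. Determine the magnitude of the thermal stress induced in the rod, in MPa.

σ ≈ 19.3 MPa (compressive)

The supports are rigid, so the total axial strain is zero. The restrained thermal strain is ε = αΔT = 1.1×10⁻⁶ × 118 = 129.8×10⁻⁶.
σ = EαΔT = 149×10³ × 1.1×10⁻⁶ × 118 = 19.34 MPa (compressive; the rod is trying to expand).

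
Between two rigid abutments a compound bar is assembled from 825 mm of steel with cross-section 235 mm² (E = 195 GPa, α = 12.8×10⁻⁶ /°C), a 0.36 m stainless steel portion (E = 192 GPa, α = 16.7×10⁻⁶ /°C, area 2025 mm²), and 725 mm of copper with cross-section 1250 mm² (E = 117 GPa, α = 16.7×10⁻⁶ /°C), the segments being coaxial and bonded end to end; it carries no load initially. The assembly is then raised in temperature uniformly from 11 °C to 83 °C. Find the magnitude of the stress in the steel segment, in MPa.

Free thermal expansion of the whole bar: Σ αᵢΔT Lᵢ = 12.8×10⁻⁶×72×825 + 16.7×10⁻⁶×72×360 + 16.7×10⁻⁶×72×725 = 2.065 mm.
The walls prevent any net length change, so an axial force P (same in every segment) develops. Compatibility: P · Σ Lᵢ/(AᵢEᵢ) = δ_free.
Σ Lᵢ/(AᵢEᵢ) = 825/(235×195×10³) + 360/(2025×192×10³) + 725/(1250×117×10³) = 2.389×10⁻⁵ mm/N.
P = 2.065 / 2.389×10⁻⁵ = 86450 N = 86.45 kN, compressive.
σ_{steel} = P / A = 86450 / 235 = 367.9 MPa.

σ ≈ 368 MPa (compressive)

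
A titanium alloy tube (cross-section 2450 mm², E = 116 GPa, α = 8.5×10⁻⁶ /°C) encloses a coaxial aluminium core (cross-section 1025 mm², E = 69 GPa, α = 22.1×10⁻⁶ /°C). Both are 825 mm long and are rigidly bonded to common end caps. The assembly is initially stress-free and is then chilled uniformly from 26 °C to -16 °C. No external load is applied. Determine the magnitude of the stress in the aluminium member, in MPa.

σ ≈ 31.6 MPa (tensile)

Both members must finish at the same length. With the larger α, the aluminium tends to over-contract; the plates restrain it, putting the aluminium in tension and the titanium alloy in compression. With no external load the two internal forces are equal and opposite, magnitude P.
Compatibility of the two members (thermal + elastic change equal): (α₁ − α₂)ΔT = P·[1/(A₁E₁) + 1/(A₂E₂)].
|α₁ − α₂|·ΔT = 13.6×10⁻⁶ × 42 = 0.0005712.
1/(A₁E₁) + 1/(A₂E₂) = 1/(2450×116×10³) + 1/(1025×69×10³) = 1.766×10⁻⁸ N⁻¹.
P = 0.0005712 / 1.766×10⁻⁸ = 32350 N = 32.35 kN.
σ_{aluminium} = P/A₂ = 32350/1025 = 31.56 MPa, tensile.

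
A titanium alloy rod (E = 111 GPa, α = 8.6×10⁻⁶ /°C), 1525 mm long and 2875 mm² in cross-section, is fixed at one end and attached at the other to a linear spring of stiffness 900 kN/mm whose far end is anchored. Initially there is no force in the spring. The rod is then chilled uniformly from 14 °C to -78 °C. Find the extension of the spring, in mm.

Free thermal contraction: δ_free = αΔT L = 8.6×10⁻⁶ × 92 × 1525 = 1.207 mm.
Let P be the tensile force in the spring. The rod extends elastically by PL/(AE) and the spring stretches by P/k; together these equal δ_free.
So P = δ_free / [L/(AE) + 1/k] = 1.207 / [ 1525/(2875×111×10³) + 1/(900×10³) ].
P = 1.207 / 5.89×10⁻⁶ = 204900 N.
Spring extension = P/k = 204900/(900×10³) = 0.2276 mm.

δ ≈ 0.228 mm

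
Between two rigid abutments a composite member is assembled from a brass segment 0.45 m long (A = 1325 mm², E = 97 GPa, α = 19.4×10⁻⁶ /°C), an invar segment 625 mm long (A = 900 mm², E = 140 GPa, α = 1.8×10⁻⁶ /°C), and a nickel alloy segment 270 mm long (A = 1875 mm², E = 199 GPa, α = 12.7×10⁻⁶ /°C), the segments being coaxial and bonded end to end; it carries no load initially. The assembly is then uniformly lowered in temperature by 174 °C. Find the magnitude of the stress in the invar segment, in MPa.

σ ≈ 280 MPa (tensile)

If the supports were absent, the total length change would be Σ αᵢΔT Lᵢ = 19.4×10⁻⁶×174×450 + 1.8×10⁻⁶×174×625 + 12.7×10⁻⁶×174×270 = 2.311 mm.
The rigid supports impose zero overall length change; the single axial force P common to all segments must satisfy P Σ Lᵢ/(AᵢEᵢ) = δ_free.
The series flexibility is Σ Lᵢ/(AᵢEᵢ) = 450/(1325×97×10³) + 625/(900×140×10³) + 270/(1875×199×10³) = 9.185×10⁻⁶ mm/N.
Hence P = δ_free / Σ(L/AE) = 2.311/9.185×10⁻⁶ = 251.6 kN (tensile).
σ_{invar} = P / A = 251600 / 900 = 279.6 MPa.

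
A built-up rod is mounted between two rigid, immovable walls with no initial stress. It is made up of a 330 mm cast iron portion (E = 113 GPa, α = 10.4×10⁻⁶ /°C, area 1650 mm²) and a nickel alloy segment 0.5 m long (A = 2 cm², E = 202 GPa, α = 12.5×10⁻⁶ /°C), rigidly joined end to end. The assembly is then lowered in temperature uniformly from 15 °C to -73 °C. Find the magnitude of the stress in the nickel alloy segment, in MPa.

If the supports were absent, the total length change would be Σ αᵢΔT Lᵢ = 10.4×10⁻⁶×88×330 + 12.5×10⁻⁶×88×500 = 0.852 mm.
The walls prevent any net length change, so an axial force P (same in every segment) develops. Compatibility: P · Σ Lᵢ/(AᵢEᵢ) = δ_free.
The series flexibility is Σ Lᵢ/(AᵢEᵢ) = 330/(1650×113×10³) + 500/(200×202×10³) = 1.415×10⁻⁵ mm/N.
So P = 0.852 / 1.415×10⁻⁵ = 60.23 kN, tensile.
σ_{nickel alloy} = P / A = 60230 / 200 = 301.1 MPa.

σ ≈ 301 MPa (tensile)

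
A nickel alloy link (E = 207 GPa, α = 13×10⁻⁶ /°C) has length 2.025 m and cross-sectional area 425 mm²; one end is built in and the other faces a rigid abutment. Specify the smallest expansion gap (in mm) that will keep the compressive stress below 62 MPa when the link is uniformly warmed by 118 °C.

g ≈ 2.5 mm

Free expansion if unrestrained: δ_free = αΔT L = 13×10⁻⁶ × 118 × 2025 = 3.106 mm.
A stress of 62 MPa corresponds to the wall pushing the link back by σL/E = 62×2025/(207×10³) = 0.6065 mm.
So the gap has to take up the difference, g_min = δ_free − σL/E = 3.106 − 0.6065 = 2.5 mm.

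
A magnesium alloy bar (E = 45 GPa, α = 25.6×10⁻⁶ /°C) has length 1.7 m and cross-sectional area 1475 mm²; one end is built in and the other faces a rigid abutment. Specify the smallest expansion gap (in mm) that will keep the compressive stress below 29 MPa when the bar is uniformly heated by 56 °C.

g ≈ 1.34 mm

Free expansion if unrestrained: δ_free = αΔT L = 25.6×10⁻⁶ × 56 × 1700 = 2.437 mm.
At the allowable stress the elastic shortening the wall may impose is σL/E = 29 × 1700 / (45×10³) = 1.096 mm.
The gap must absorb the remainder: g_min = 2.437 − 1.096 = 1.342 mm.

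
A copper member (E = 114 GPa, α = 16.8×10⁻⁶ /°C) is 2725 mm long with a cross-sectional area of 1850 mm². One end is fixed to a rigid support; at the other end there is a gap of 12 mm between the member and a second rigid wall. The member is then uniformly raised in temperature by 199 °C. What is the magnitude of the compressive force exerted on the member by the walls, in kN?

Unrestrained expansion: δ_free = αΔT L = 16.8×10⁻⁶ × 199 × 2725 = 9.11 mm.
Since δ_free = 9.11 mm is less than the 12 mm gap, the member never touches the wall. No axial force develops.

P ≈ 0 kN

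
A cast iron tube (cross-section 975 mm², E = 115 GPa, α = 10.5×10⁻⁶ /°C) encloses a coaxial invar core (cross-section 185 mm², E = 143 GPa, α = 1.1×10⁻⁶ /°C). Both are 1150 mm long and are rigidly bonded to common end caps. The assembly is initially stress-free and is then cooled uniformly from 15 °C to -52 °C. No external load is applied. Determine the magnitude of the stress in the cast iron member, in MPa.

The cast iron has the larger α, so on cooling it would change length more than the invar if both were free. The rigid plates force a common final length, so the cast iron is put into tension and the invar into compression, with equal and opposite forces P (no external load).
Setting the final lengths equal and cancelling L: (α₁ − α₂)ΔT = P/(A₁E₁) + P/(A₂E₂).
|α₁ − α₂|·ΔT = 9.4×10⁻⁶ × 67 = 0.0006298.
1/(A₁E₁) + 1/(A₂E₂) = 1/(975×115×10³) + 1/(185×143×10³) = 4.672×10⁻⁸ N⁻¹.
So P = 0.0006298 / 4.672×10⁻⁸ = 13.48 kN.
σ_{cast iron} = P/A₁ = 13480/975 = 13.83 MPa, tensile.

σ ≈ 13.8 MPa (tensile)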